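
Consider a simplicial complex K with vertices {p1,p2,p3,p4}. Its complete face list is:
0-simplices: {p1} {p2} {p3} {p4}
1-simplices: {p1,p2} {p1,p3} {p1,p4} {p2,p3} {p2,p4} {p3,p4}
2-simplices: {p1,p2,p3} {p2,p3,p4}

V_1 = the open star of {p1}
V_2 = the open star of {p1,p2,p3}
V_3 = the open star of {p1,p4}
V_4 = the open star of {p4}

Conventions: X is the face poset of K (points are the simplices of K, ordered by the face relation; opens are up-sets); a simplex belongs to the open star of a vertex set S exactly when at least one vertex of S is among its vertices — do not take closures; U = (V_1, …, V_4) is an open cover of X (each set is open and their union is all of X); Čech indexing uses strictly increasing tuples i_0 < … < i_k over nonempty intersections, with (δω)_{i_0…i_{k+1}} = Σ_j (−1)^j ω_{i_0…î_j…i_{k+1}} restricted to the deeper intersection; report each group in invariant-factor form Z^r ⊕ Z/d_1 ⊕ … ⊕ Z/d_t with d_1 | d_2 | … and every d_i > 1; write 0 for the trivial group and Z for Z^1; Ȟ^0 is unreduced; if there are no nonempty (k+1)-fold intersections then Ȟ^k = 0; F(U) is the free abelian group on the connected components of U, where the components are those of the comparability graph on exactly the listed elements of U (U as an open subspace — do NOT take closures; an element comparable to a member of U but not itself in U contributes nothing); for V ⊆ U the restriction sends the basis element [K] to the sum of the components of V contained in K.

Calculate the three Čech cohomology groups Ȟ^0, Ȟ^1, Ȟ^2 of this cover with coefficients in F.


nerve of the cover:
  V1={{p1},{p1,p2},{p1,p3},{p1,p4},{p1,p2,p3}} V2={{p1},{p2},{p3},{p1,p2},{p1,p3},{p1,p4},{p2,p3},{p2,p4},{p3,p4},{p1,p2,p3},{p2,p3,p4}} V3={{p1},{p4},{p1,p2},{p1,p3},{p1,p4},{p2,p4},{p3,p4},{p1,p2,p3},{p2,p3,p4}} V4={{p4},{p1,p4},{p2,p4},{p3,p4},{p2,p3,p4}}
  V12={{p1},{p1,p2},{p1,p3},{p1,p4},{p1,p2,p3}} V13={{p1},{p1,p2},{p1,p3},{p1,p4},{p1,p2,p3}} V14={{p1,p4}} V23={{p1},{p1,p2},{p1,p3},{p1,p4},{p2,p4},{p3,p4},{p1,p2,p3},{p2,p3,p4}} V24={{p1,p4},{p2,p4},{p3,p4},{p2,p3,p4}} V34={{p4},{p1,p4},{p2,p4},{p3,p4},{p2,p3,p4}}
  V123={{p1},{p1,p2},{p1,p3},{p1,p4},{p1,p2,p3}} V124={{p1,p4}} V134={{p1,p4}} V234={{p1,p4},{p2,p4},{p3,p4},{p2,p3,p4}}
  V1234={{p1,p4}}
components per intersection:
  V1: {{p1},{p1,p2},{p1,p3},{p1,p4},{p1,p2,p3}}
  V2: {{p1},{p2},{p3},{p1,p2},{p1,p3},{p1,p4},{p2,p3},{p2,p4},{p3,p4},{p1,p2,p3},{p2,p3,p4}}
  V3: {{p1},{p4},{p1,p2},{p1,p3},{p1,p4},{p2,p4},{p3,p4},{p1,p2,p3},{p2,p3,p4}}
  V4: {{p4},{p1,p4},{p2,p4},{p3,p4},{p2,p3,p4}}
  V12: {{p1},{p1,p2},{p1,p3},{p1,p4},{p1,p2,p3}}
  V13: {{p1},{p1,p2},{p1,p3},{p1,p4},{p1,p2,p3}}
  V14: {{p1,p4}}
  V23: {{p1},{p1,p2},{p1,p3},{p1,p4},{p1,p2,p3}} {{p2,p4},{p3,p4},{p2,p3,p4}}
  V24: {{p1,p4}} {{p2,p4},{p3,p4},{p2,p3,p4}}
  V34: {{p4},{p1,p4},{p2,p4},{p3,p4},{p2,p3,p4}}
  V123: {{p1},{p1,p2},{p1,p3},{p1,p4},{p1,p2,p3}}
  V124: {{p1,p4}}
  V134: {{p1,p4}}
  V234: {{p1,p4}} {{p2,p4},{p3,p4},{p2,p3,p4}}
  V1234: {{p1,p4}}
C dims 4,8,5,1; δ0: rk 3, SNF 1^3; δ1: rk 4, SNF 1^4; δ2: rk 1, SNF 1^1
Ȟ^0 = (4 − 3) − 0 = 1, so Ȟ^0 ≅ Z
Ȟ^1 = (8 − 4) − 3 = 1, so Ȟ^1 ≅ Z
Ȟ^2 = (5 − 1) − 4 = 0, so Ȟ^2 ≅ 0

Ȟ^0 = Z; Ȟ^1 = Z; Ȟ^2 = 0


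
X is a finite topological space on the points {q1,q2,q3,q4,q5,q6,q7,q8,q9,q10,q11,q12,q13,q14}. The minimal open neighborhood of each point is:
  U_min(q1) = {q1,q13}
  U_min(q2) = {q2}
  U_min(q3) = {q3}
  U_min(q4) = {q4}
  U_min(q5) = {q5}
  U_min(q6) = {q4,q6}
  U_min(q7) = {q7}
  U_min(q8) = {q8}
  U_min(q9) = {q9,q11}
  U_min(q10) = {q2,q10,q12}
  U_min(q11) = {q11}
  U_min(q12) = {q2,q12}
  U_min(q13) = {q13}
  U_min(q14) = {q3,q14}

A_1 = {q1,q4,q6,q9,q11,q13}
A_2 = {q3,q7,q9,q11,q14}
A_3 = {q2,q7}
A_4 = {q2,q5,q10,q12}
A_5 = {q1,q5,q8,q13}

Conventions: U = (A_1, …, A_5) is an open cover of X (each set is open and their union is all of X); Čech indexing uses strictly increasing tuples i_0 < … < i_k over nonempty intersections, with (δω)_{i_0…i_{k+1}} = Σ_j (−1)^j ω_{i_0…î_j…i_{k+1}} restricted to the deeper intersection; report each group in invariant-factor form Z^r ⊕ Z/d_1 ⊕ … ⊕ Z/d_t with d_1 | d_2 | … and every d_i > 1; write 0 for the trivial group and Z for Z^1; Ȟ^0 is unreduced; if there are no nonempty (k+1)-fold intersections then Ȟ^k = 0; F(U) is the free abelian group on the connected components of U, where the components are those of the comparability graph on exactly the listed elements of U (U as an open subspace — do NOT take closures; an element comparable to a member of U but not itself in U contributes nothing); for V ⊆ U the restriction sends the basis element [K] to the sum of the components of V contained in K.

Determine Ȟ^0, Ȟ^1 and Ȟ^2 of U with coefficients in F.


Ȟ^0 = Z^8,  Ȟ^1 = 0,  Ȟ^2 = 0

intersection data:
  A12={q9,q11} A15={q1,q13} A23={q7} A34={q2} A45={q5}
components per intersection:
  A1: {q1,q13} {q4,q6} {q9,q11}
  A2: {q3,q14} {q7} {q9,q11}
  A3: {q2} {q7}
  A4: {q2,q10,q12} {q5}
  A5: {q1,q13} {q5} {q8}
  A12: {q9,q11}
  A15: {q1,q13}
  A23: {q7}
  A34: {q2}
  A45: {q5}
C dims 13,5; δ0: rk 5, SNF 1^5
Ȟ^0 = (13 − 5) − 0 = 8, so Ȟ^0 ≅ Z^8
Ȟ^1 = (5 − 0) − 5 = 0, so Ȟ^1 ≅ 0
Ȟ^2 = (0 − 0) − 0 = 0, so Ȟ^2 ≅ 0


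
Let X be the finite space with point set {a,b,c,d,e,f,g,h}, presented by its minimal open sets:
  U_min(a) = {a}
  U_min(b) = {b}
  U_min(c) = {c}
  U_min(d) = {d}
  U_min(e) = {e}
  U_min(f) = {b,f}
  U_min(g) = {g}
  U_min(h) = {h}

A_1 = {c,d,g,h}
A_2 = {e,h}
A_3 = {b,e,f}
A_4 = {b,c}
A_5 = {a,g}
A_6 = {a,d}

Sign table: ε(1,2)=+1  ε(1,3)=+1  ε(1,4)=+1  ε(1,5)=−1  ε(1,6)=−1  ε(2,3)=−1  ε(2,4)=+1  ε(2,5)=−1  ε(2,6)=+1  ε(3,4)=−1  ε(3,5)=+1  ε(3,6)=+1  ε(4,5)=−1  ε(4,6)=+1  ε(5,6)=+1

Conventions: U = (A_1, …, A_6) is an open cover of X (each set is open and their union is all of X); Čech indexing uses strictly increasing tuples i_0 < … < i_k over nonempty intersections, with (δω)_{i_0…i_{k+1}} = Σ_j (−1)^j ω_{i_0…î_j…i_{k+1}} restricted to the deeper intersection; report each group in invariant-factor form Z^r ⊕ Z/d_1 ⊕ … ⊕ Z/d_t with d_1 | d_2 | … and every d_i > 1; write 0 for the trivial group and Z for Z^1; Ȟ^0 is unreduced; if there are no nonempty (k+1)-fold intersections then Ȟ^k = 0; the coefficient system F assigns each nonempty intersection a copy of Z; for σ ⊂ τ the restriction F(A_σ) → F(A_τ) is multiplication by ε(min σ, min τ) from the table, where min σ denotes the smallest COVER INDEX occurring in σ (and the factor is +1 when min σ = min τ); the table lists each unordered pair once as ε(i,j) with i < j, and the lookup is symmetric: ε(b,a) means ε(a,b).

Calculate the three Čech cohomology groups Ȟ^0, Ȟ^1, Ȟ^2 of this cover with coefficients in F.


Ȟ^0 = Z; Ȟ^1 = Z^2; Ȟ^2 = 0

nerve simplices:
  A12={h} A14={c} A15={g} A16={d} A23={e} A34={b} A56={a}
C dims 6,7; δ0: rk 5, SNF 1^5
degree 0: 6−5−0 = 1 → Ȟ^0 ≅ Z
degree 1: 7−0−5 = 2 → Ȟ^1 ≅ Z^2
degree 2: 0−0−0 = 0 → Ȟ^2 ≅ 0


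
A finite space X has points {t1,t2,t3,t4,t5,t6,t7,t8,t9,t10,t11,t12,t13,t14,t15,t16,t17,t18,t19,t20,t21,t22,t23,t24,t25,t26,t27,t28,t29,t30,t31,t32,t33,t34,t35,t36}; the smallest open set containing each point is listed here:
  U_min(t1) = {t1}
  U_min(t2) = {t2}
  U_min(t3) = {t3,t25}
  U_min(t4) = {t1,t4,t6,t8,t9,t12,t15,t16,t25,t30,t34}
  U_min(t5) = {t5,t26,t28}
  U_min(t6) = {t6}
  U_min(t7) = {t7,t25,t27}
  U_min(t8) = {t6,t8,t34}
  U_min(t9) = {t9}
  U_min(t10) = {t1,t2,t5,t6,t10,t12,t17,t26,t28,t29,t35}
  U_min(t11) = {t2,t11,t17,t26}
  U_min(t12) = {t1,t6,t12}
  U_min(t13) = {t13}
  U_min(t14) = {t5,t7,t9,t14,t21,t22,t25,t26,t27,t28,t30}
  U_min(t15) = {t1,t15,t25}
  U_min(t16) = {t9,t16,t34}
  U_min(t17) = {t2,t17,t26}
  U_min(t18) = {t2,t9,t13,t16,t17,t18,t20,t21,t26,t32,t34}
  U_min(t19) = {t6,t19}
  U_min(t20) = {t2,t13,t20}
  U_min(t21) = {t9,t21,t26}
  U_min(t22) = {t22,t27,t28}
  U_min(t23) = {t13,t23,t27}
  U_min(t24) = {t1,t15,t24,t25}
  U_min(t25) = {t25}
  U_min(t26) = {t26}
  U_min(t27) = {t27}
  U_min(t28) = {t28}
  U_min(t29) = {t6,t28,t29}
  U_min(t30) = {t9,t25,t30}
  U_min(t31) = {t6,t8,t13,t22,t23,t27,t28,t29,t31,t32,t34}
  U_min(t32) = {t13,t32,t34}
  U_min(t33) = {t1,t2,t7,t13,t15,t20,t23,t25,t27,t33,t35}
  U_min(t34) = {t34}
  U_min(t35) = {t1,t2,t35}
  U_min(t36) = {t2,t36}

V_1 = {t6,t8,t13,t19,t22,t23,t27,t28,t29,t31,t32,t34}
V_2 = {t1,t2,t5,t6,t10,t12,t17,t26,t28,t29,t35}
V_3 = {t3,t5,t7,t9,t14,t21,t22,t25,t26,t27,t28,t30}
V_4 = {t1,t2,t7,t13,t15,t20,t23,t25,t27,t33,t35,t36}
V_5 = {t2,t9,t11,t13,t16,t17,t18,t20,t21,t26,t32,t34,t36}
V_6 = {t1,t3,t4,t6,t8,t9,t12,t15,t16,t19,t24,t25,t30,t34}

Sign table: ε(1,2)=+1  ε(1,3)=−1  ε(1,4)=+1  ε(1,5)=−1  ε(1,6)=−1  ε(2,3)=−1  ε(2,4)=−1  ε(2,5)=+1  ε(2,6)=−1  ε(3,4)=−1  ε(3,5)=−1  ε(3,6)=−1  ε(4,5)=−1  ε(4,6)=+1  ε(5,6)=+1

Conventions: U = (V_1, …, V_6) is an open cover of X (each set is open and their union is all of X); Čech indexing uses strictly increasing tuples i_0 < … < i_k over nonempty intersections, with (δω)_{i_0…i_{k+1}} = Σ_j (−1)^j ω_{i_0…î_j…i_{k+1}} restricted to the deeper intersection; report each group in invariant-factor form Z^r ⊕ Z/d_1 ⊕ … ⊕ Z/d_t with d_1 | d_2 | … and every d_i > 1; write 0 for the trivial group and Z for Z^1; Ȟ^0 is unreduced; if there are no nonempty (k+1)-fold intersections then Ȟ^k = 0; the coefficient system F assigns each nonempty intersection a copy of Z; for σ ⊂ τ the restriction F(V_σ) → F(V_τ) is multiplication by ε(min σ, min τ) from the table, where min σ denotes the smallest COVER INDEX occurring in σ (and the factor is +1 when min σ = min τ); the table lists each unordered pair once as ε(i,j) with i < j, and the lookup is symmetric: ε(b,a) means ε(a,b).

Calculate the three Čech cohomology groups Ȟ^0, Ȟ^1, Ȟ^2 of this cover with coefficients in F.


intersection data:
  V12={t6,t28,t29} V13={t22,t27,t28} V14={t13,t23,t27} V15={t13,t32,t34} V16={t6,t8,t19,t34} V23={t5,t26,t28} V24={t1,t2,t35} V25={t2,t17,t26} V26={t1,t6,t12} V34={t7,t25,t27} V35={t9,t21,t26} V36={t3,t9,t25,t30} V45={t2,t13,t20,t36} V46={t1,t15,t25} V56={t9,t16,t34}
  V123={t28} V126={t6} V134={t27} V145={t13} V156={t34} V235={t26} V245={t2} V246={t1} V346={t25} V356={t9}
C dims 6,15,10; δ0: rk 6, SNF 1^5·2; δ1: rk 9, SNF 1^9
Ȟ^0 = (6 − 6) − 0 = 0, so Ȟ^0 ≅ 0
Ȟ^1 = (15 − 9) − 6 = 0 plus torsion [2], so Ȟ^1 ≅ Z/2
Ȟ^2 = (10 − 0) − 9 = 1, so Ȟ^2 ≅ Z

Ȟ^0 ≅ 0, Ȟ^1 ≅ Z/2 and Ȟ^2 ≅ Z


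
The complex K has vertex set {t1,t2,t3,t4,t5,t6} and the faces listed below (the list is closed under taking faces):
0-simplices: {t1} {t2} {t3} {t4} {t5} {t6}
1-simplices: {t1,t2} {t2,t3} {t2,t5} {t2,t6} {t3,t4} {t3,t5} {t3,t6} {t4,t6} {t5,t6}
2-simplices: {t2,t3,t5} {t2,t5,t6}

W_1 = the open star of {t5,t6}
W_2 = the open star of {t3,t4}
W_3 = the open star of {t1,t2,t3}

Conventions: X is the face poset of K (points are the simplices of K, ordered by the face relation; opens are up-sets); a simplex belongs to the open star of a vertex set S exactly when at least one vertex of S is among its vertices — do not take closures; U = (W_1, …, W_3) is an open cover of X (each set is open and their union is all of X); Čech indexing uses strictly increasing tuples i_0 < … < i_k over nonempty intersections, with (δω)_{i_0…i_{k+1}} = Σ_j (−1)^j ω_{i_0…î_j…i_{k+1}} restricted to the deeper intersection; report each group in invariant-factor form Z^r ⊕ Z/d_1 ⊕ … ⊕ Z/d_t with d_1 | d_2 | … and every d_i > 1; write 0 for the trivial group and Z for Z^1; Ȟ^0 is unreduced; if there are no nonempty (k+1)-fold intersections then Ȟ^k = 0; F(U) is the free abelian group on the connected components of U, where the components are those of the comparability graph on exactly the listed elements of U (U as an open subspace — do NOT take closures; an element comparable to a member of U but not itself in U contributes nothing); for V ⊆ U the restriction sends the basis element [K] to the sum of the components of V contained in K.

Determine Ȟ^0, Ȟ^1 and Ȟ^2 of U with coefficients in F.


Ȟ^0 = Z, Ȟ^1 = Z^2 and Ȟ^2 = 0

nerve of the cover:
  W1={{t5},{t6},{t2,t5},{t2,t6},{t3,t5},{t3,t6},{t4,t6},{t5,t6},{t2,t3,t5},{t2,t5,t6}} W2={{t3},{t4},{t2,t3},{t3,t4},{t3,t5},{t3,t6},{t4,t6},{t2,t3,t5}} W3={{t1},{t2},{t3},{t1,t2},{t2,t3},{t2,t5},{t2,t6},{t3,t4},{t3,t5},{t3,t6},{t2,t3,t5},{t2,t5,t6}}
  W12={{t3,t5},{t3,t6},{t4,t6},{t2,t3,t5}} W13={{t2,t5},{t2,t6},{t3,t5},{t3,t6},{t2,t3,t5},{t2,t5,t6}} W23={{t3},{t2,t3},{t3,t4},{t3,t5},{t3,t6},{t2,t3,t5}}
  W123={{t3,t5},{t3,t6},{t2,t3,t5}}
components per intersection:
  W1: {{t5},{t6},{t2,t5},{t2,t6},{t3,t5},{t3,t6},{t4,t6},{t5,t6},{t2,t3,t5},{t2,t5,t6}}
  W2: {{t3},{t4},{t2,t3},{t3,t4},{t3,t5},{t3,t6},{t4,t6},{t2,t3,t5}}
  W3: {{t1},{t2},{t3},{t1,t2},{t2,t3},{t2,t5},{t2,t6},{t3,t4},{t3,t5},{t3,t6},{t2,t3,t5},{t2,t5,t6}}
  W12: {{t3,t5},{t2,t3,t5}} {{t3,t6}} {{t4,t6}}
  W13: {{t2,t5},{t2,t6},{t3,t5},{t2,t3,t5},{t2,t5,t6}} {{t3,t6}}
  W23: {{t3},{t2,t3},{t3,t4},{t3,t5},{t3,t6},{t2,t3,t5}}
  W123: {{t3,t5},{t2,t3,t5}} {{t3,t6}}
C dims 3,6,2; δ0: rk 2, SNF 1^2; δ1: rk 2, SNF 1^2
Ȟ^0 = (3 − 2) − 0 = 1, so Ȟ^0 ≅ Z
Ȟ^1 = (6 − 2) − 2 = 2, so Ȟ^1 ≅ Z^2
Ȟ^2 = (2 − 0) − 2 = 0, so Ȟ^2 ≅ 0


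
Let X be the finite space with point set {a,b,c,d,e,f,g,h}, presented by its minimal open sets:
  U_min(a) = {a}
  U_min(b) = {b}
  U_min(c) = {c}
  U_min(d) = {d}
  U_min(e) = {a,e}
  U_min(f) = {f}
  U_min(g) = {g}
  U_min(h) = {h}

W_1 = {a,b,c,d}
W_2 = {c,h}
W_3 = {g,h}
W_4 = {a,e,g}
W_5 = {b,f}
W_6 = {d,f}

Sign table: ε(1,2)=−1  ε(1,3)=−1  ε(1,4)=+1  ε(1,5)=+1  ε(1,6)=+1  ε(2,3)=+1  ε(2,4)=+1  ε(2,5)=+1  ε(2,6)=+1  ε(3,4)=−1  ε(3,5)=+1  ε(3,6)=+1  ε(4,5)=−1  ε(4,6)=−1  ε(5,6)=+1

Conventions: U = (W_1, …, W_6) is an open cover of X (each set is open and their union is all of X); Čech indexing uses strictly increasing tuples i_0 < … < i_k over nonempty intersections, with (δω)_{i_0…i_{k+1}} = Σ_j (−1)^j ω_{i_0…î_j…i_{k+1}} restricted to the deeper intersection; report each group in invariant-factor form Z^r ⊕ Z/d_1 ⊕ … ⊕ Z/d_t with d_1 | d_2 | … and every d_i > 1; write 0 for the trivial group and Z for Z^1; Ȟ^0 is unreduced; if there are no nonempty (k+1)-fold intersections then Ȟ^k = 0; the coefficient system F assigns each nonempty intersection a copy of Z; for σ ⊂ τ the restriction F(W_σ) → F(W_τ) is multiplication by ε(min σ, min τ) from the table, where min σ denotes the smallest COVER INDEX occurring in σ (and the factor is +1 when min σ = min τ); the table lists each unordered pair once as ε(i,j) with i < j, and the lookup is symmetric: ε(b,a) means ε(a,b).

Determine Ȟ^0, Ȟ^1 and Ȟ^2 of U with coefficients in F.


nonempty overlaps:
  W12={c} W14={a} W15={b} W16={d} W23={h} W34={g} W56={f}
C dims 6,7; δ0: rk 5, SNF 1^5
degree 0: 6−5−0 = 1 → Ȟ^0 ≅ Z
degree 1: 7−0−5 = 2 → Ȟ^1 ≅ Z^2
degree 2: 0−0−0 = 0 → Ȟ^2 ≅ 0

Ȟ^0(U;F) ≅ Z, Ȟ^1(U;F) ≅ Z^2, Ȟ^2(U;F) ≅ 0


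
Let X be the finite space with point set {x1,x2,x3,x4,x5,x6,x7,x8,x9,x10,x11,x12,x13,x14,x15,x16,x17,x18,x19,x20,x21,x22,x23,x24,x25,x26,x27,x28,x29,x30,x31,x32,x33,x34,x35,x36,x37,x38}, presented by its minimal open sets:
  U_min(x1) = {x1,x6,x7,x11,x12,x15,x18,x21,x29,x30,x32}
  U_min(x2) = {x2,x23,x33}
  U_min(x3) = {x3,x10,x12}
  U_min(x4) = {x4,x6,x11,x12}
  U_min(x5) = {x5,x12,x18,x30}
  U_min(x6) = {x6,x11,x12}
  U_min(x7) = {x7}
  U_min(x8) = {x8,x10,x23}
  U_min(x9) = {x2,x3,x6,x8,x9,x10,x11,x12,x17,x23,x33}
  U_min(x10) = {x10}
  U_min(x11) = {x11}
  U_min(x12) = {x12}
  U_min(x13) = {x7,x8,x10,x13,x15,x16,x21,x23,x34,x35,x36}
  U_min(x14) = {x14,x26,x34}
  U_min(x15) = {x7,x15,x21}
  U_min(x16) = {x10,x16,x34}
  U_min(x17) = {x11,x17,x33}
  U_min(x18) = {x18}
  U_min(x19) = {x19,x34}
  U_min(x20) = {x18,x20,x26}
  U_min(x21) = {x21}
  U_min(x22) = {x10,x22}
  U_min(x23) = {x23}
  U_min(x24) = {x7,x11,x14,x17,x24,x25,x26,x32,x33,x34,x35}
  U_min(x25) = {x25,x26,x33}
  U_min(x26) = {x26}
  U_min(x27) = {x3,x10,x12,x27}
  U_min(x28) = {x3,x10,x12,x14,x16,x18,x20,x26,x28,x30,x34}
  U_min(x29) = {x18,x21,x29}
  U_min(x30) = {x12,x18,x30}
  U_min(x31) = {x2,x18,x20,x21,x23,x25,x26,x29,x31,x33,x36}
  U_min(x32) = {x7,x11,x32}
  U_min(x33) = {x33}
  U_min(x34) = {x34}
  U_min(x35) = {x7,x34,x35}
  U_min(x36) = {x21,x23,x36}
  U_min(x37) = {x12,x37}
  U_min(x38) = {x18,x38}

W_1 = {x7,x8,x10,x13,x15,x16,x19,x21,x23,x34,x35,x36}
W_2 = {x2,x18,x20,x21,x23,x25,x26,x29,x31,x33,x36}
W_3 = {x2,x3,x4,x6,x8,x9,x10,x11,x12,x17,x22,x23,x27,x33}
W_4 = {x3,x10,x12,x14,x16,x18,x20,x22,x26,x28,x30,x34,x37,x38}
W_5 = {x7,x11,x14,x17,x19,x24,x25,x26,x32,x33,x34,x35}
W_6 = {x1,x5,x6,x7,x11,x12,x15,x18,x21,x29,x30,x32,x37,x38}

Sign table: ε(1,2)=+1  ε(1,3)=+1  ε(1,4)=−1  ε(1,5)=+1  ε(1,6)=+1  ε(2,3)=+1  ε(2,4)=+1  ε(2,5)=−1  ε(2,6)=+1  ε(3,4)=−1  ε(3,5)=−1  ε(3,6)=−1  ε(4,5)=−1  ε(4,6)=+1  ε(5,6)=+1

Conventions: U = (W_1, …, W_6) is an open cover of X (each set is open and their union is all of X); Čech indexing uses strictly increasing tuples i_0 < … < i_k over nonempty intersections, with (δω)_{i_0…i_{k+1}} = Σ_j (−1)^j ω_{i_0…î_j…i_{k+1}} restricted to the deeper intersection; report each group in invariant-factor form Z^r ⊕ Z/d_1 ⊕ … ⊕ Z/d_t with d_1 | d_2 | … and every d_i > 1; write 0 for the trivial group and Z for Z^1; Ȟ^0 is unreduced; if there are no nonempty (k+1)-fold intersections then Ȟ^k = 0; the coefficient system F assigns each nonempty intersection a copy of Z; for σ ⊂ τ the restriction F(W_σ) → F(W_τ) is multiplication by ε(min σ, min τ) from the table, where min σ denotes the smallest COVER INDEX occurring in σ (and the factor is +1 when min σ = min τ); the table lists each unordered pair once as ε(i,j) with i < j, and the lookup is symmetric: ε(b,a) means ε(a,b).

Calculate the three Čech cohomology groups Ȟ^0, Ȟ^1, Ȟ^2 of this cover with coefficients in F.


nerve simplices:
  W12={x21,x23,x36} W13={x8,x10,x23} W14={x10,x16,x34} W15={x7,x19,x34,x35} W16={x7,x15,x21} W23={x2,x23,x33} W24={x18,x20,x26} W25={x25,x26,x33} W26={x18,x21,x29} W34={x3,x10,x12,x22} W35={x11,x17,x33} W36={x6,x11,x12} W45={x14,x26,x34} W46={x12,x18,x30,x37,x38} W56={x7,x11,x32}
  W123={x23} W126={x21} W134={x10} W145={x34} W156={x7} W235={x33} W245={x26} W246={x18} W346={x12} W356={x11}
C dims 6,15,10; δ0: rk 6, SNF 1^5·2; δ1: rk 9, SNF 1^9
degree 0: 6−6−0 = 0 → Ȟ^0 ≅ 0
degree 1: 15−9−6 = 0 plus torsion [2] → Ȟ^1 ≅ Z/2
degree 2: 10−0−9 = 1 → Ȟ^2 ≅ Z

Ȟ^0(U;F) ≅ 0; Ȟ^1(U;F) ≅ Z/2; Ȟ^2(U;F) ≅ Z


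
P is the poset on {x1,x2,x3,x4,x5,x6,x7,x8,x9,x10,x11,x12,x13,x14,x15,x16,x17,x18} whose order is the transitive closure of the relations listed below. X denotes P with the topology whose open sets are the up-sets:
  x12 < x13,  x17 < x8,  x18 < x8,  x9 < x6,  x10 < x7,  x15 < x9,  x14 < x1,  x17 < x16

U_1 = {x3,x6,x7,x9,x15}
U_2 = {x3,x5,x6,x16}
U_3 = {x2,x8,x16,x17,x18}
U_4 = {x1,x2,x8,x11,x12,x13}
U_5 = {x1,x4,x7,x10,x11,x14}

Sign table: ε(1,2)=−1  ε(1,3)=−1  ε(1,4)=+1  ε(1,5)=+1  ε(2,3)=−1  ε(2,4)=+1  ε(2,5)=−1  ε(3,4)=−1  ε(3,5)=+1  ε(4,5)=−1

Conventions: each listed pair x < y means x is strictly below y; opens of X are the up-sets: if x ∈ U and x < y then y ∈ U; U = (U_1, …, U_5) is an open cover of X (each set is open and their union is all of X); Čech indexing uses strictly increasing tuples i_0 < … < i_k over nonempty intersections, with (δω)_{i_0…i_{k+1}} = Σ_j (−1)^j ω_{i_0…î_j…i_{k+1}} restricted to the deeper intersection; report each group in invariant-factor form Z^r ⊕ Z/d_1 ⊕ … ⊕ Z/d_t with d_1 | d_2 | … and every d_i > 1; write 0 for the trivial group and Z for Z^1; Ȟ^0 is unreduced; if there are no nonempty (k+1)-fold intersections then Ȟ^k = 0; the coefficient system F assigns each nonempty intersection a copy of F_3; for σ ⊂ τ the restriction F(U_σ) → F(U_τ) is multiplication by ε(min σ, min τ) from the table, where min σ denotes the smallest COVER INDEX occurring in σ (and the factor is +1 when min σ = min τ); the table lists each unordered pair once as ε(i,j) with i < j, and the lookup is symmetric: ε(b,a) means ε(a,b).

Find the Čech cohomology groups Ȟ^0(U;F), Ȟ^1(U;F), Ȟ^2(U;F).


Ȟ^0 ≅ Z/3, Ȟ^1 ≅ Z/3, Ȟ^2 ≅ 0

intersection data:
  U12={x3,x6} U15={x7} U23={x16} U34={x2,x8} U45={x1,x11}
C dims 5,5; δ0: rk_F3 4
Ȟ^0 = (5 − 4) − 0 = 1, so Ȟ^0 ≅ Z/3
Ȟ^1 = (5 − 0) − 4 = 1, so Ȟ^1 ≅ Z/3
Ȟ^2 = (0 − 0) − 0 = 0, so Ȟ^2 ≅ 0


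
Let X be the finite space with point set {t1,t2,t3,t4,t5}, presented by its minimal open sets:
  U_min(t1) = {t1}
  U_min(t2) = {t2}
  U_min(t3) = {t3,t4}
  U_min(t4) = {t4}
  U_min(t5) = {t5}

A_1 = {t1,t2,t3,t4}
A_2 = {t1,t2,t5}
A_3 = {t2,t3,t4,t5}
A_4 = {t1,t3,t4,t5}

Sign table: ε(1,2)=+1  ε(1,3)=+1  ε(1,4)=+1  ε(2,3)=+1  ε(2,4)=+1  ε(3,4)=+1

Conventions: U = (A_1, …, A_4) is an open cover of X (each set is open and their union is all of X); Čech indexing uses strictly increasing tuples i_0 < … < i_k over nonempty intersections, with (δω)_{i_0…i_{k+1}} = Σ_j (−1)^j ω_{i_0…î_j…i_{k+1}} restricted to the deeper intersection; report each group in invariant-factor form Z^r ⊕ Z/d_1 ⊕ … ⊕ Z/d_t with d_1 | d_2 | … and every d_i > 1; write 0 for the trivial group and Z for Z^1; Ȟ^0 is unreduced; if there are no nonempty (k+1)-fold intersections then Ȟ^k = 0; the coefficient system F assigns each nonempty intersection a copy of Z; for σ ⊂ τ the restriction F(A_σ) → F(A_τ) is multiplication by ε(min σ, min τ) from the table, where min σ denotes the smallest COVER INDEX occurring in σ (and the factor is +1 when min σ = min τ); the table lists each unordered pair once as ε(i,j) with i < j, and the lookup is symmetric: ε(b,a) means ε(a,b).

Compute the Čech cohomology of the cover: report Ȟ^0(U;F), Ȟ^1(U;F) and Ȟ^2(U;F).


Ȟ^0 = Z, Ȟ^1 = 0 and Ȟ^2 = Z

cover nerve:
  A12={t1,t2} A13={t2,t3,t4} A14={t1,t3,t4} A23={t2,t5} A24={t1,t5} A34={t3,t4,t5}
  A123={t2} A124={t1} A134={t3,t4} A234={t5}
C dims 4,6,4; δ0: rk 3, SNF 1^3; δ1: rk 3, SNF 1^3
Ȟ^0: (4−3)−0=1 ⇒ Z
Ȟ^1: (6−3)−3=0 ⇒ 0
Ȟ^2: (4−0)−3=1 ⇒ Z


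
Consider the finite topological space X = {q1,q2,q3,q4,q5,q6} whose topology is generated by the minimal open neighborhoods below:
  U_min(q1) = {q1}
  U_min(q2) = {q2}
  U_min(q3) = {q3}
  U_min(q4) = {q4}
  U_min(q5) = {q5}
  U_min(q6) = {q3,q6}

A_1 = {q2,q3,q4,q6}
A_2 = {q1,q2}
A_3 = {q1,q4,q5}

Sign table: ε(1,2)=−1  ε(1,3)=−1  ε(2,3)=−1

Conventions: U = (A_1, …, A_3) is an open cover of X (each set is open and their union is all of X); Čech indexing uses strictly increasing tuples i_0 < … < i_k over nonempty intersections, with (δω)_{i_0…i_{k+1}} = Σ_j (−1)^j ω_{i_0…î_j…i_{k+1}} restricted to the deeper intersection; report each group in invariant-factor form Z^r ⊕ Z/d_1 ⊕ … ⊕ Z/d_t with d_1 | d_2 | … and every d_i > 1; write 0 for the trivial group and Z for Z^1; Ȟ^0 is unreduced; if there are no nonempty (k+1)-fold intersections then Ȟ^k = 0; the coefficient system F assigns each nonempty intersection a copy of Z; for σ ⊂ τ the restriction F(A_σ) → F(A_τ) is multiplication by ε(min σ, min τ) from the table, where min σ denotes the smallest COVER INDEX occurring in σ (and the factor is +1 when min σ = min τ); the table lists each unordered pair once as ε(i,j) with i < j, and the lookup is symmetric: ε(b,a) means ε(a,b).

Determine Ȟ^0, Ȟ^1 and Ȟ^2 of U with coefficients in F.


Ȟ^0 = 0,  Ȟ^1 = Z/2,  Ȟ^2 = 0

nerve of the cover:
  A12={q2} A13={q4} A23={q1}
C dims 3,3; δ0: rk 3, SNF 1^2·2
Ȟ^0 = (3 − 3) − 0 = 0, so Ȟ^0 ≅ 0
Ȟ^1 = (3 − 0) − 3 = 0 plus torsion [2], so Ȟ^1 ≅ Z/2
Ȟ^2 = (0 − 0) − 0 = 0, so Ȟ^2 ≅ 0


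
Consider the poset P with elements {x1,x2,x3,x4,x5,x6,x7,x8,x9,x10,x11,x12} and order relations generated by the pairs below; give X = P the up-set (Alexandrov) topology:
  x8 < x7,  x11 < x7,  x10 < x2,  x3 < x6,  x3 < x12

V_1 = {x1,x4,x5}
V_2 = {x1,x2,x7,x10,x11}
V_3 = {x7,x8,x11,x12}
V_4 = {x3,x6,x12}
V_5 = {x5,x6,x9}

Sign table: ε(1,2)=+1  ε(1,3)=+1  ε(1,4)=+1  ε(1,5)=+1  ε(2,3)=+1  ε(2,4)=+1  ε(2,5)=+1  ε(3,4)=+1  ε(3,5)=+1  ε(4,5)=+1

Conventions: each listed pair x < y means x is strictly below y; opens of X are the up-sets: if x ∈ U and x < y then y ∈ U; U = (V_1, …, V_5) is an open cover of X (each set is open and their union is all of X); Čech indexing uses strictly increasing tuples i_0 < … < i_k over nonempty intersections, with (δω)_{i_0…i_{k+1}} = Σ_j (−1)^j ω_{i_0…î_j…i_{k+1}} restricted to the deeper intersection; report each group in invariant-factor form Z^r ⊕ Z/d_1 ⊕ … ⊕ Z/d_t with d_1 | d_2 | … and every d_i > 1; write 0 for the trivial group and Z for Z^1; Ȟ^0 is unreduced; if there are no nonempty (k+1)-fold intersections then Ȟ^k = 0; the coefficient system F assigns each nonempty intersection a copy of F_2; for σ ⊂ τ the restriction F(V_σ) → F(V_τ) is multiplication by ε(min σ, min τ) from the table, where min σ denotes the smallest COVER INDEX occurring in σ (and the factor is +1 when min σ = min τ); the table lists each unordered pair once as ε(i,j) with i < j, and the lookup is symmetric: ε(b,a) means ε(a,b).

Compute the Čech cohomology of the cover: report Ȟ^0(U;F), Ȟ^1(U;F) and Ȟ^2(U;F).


Ȟ^0 = Z/2; Ȟ^1 = Z/2; Ȟ^2 = 0

intersection data:
  V12={x1} V15={x5} V23={x7,x11} V34={x12} V45={x6}
C dims 5,5; δ0: rk_F2 4
Ȟ^0 = (5 − 4) − 0 = 1, so Ȟ^0 ≅ Z/2
Ȟ^1 = (5 − 0) − 4 = 1, so Ȟ^1 ≅ Z/2
Ȟ^2 = (0 − 0) − 0 = 0, so Ȟ^2 ≅ 0


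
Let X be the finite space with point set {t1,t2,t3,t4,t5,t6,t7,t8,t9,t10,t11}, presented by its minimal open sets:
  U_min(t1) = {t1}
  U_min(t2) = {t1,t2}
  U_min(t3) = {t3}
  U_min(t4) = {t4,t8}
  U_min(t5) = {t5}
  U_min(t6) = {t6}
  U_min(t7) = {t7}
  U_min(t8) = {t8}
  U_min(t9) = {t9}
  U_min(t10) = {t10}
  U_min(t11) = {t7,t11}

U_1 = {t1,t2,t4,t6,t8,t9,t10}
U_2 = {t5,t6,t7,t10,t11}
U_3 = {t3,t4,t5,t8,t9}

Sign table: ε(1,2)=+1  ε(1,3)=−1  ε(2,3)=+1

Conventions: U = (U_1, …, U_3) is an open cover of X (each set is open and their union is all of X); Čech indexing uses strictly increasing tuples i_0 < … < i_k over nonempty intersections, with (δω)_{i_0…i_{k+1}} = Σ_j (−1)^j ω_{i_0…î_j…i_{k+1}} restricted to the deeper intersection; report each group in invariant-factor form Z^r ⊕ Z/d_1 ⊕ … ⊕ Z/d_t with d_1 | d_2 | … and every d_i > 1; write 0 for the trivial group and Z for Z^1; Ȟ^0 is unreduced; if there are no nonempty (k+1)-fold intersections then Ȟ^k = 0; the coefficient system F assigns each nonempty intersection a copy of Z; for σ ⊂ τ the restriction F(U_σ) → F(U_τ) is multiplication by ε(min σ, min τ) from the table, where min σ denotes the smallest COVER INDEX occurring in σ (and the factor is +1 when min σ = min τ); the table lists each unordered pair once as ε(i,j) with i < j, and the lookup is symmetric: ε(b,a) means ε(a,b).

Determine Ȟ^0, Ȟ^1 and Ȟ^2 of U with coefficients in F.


nerve simplices:
  U12={t6,t10} U13={t4,t8,t9} U23={t5}
C dims 3,3; δ0: rk 3, SNF 1^2·2
degree 0: 3−3−0 = 0 → Ȟ^0 ≅ 0
degree 1: 3−0−3 = 0 plus torsion [2] → Ȟ^1 ≅ Z/2
degree 2: 0−0−0 = 0 → Ȟ^2 ≅ 0

Ȟ^0(U;F) ≅ 0, Ȟ^1(U;F) ≅ Z/2, Ȟ^2(U;F) ≅ 0


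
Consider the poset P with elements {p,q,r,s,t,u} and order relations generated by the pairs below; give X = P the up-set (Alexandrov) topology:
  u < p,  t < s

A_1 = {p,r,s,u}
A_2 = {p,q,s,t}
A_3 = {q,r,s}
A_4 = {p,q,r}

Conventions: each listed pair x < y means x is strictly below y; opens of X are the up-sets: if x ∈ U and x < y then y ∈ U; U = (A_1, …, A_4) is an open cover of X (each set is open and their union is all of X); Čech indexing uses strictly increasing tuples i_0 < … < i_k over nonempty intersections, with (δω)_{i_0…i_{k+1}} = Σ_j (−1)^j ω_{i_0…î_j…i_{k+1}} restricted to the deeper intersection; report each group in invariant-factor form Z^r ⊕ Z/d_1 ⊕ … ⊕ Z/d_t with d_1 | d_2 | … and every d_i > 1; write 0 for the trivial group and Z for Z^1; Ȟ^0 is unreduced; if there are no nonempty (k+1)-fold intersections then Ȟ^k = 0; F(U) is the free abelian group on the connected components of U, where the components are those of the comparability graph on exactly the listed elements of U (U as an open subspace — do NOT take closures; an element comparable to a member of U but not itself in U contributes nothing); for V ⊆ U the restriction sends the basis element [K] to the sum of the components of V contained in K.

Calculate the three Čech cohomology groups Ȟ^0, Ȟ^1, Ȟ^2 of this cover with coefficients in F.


Ȟ^0(U;F) ≅ Z^4, Ȟ^1(U;F) ≅ 0 and Ȟ^2(U;F) ≅ 0

nerve simplices:
  A12={p,s} A13={r,s} A14={p,r} A23={q,s} A24={p,q} A34={q,r}
  A123={s} A124={p} A134={r} A234={q}
components per intersection:
  A1: {p,u} {r} {s}
  A2: {p} {q} {s,t}
  A3: {q} {r} {s}
  A4: {p} {q} {r}
  A12: {p} {s}
  A13: {r} {s}
  A14: {p} {r}
  A23: {q} {s}
  A24: {p} {q}
  A34: {q} {r}
  A123: {s}
  A124: {p}
  A134: {r}
  A234: {q}
C dims 12,12,4; δ0: rk 8, SNF 1^8; δ1: rk 4, SNF 1^4
degree 0: 12−8−0 = 4 → Ȟ^0 ≅ Z^4
degree 1: 12−4−8 = 0 → Ȟ^1 ≅ 0
degree 2: 4−0−4 = 0 → Ȟ^2 ≅ 0


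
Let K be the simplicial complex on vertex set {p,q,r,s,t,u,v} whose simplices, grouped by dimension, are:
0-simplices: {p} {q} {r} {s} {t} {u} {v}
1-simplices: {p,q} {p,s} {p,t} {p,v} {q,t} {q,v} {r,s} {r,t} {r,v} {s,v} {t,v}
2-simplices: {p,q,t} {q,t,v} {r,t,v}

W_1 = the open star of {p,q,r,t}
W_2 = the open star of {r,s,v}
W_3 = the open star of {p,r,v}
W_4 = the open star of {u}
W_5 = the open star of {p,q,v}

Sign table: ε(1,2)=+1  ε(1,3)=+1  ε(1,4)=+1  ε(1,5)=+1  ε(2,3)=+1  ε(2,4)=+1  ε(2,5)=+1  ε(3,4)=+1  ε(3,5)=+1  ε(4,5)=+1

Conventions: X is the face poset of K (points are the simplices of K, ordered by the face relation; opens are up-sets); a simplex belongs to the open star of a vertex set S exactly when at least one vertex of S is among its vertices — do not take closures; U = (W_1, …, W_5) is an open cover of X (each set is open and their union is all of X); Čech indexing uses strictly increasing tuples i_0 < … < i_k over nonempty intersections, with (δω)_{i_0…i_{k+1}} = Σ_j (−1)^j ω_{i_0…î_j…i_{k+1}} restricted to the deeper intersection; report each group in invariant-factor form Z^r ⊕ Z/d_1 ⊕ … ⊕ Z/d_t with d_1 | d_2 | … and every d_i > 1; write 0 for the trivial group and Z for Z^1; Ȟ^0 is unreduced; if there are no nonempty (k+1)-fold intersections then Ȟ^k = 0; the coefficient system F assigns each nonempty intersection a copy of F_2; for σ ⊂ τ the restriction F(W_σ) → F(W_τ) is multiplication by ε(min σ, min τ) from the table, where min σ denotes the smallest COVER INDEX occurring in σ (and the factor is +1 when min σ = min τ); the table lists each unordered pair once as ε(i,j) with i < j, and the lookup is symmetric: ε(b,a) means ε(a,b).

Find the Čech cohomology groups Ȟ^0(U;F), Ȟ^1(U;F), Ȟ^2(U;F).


Ȟ^0(U;F) ≅ Z/2 ⊕ Z/2, Ȟ^1(U;F) ≅ 0, Ȟ^2(U;F) ≅ 0

nonempty intersections:
  W1={{p},{q},{r},{t},{p,q},{p,s},{p,t},{p,v},{q,t},{q,v},{r,s},{r,t},{r,v},{t,v},{p,q,t},{q,t,v},{r,t,v}} W2={{r},{s},{v},{p,s},{p,v},{q,v},{r,s},{r,t},{r,v},{s,v},{t,v},{q,t,v},{r,t,v}} W3={{p},{r},{v},{p,q},{p,s},{p,t},{p,v},{q,v},{r,s},{r,t},{r,v},{s,v},{t,v},{p,q,t},{q,t,v},{r,t,v}} W4={{u}} W5={{p},{q},{v},{p,q},{p,s},{p,t},{p,v},{q,t},{q,v},{r,v},{s,v},{t,v},{p,q,t},{q,t,v},{r,t,v}}
  W12={{r},{p,s},{p,v},{q,v},{r,s},{r,t},{r,v},{t,v},{q,t,v},{r,t,v}} W13={{p},{r},{p,q},{p,s},{p,t},{p,v},{q,v},{r,s},{r,t},{r,v},{t,v},{p,q,t},{q,t,v},{r,t,v}} W15={{p},{q},{p,q},{p,s},{p,t},{p,v},{q,t},{q,v},{r,v},{t,v},{p,q,t},{q,t,v},{r,t,v}} W23={{r},{v},{p,s},{p,v},{q,v},{r,s},{r,t},{r,v},{s,v},{t,v},{q,t,v},{r,t,v}} W25={{v},{p,s},{p,v},{q,v},{r,v},{s,v},{t,v},{q,t,v},{r,t,v}} W35={{p},{v},{p,q},{p,s},{p,t},{p,v},{q,v},{r,v},{s,v},{t,v},{p,q,t},{q,t,v},{r,t,v}}
  W123={{r},{p,s},{p,v},{q,v},{r,s},{r,t},{r,v},{t,v},{q,t,v},{r,t,v}} W125={{p,s},{p,v},{q,v},{r,v},{t,v},{q,t,v},{r,t,v}} W135={{p},{p,q},{p,s},{p,t},{p,v},{q,v},{r,v},{t,v},{p,q,t},{q,t,v},{r,t,v}} W235={{v},{p,s},{p,v},{q,v},{r,v},{s,v},{t,v},{q,t,v},{r,t,v}}
  W1235={{p,s},{p,v},{q,v},{r,v},{t,v},{q,t,v},{r,t,v}}
C dims 5,6,4,1; δ0: rk_F2 3; δ1: rk_F2 3; δ2: rk_F2 1
Ȟ^0: (5−3)−0=2 ⇒ Z/2 ⊕ Z/2
Ȟ^1: (6−3)−3=0 ⇒ 0
Ȟ^2: (4−1)−3=0 ⇒ 0


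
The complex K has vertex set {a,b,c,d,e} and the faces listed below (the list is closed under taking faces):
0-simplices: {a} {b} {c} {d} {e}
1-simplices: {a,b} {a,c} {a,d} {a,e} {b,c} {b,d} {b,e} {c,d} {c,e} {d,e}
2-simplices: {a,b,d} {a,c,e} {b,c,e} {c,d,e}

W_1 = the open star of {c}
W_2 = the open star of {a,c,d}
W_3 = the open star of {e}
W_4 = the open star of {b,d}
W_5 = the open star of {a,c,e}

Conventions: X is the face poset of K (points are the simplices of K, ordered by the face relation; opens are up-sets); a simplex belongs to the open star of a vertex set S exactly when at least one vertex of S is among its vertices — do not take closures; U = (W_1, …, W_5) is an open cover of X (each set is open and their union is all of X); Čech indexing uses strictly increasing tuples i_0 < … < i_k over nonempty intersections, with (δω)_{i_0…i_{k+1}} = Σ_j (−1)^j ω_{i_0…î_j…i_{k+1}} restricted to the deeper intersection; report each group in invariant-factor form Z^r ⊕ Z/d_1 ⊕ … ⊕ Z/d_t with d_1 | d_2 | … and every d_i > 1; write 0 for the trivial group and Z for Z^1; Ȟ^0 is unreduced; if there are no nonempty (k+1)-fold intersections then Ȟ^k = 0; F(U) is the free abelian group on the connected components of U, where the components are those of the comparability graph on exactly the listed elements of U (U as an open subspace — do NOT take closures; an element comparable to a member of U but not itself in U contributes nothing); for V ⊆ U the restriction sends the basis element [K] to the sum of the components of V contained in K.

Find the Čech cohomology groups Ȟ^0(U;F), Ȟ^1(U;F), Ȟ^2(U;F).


Ȟ^0 = Z,  Ȟ^1 = Z,  Ȟ^2 = 0

nerve simplices:
  W1={{c},{a,c},{b,c},{c,d},{c,e},{a,c,e},{b,c,e},{c,d,e}} W2={{a},{c},{d},{a,b},{a,c},{a,d},{a,e},{b,c},{b,d},{c,d},{c,e},{d,e},{a,b,d},{a,c,e},{b,c,e},{c,d,e}} W3={{e},{a,e},{b,e},{c,e},{d,e},{a,c,e},{b,c,e},{c,d,e}} W4={{b},{d},{a,b},{a,d},{b,c},{b,d},{b,e},{c,d},{d,e},{a,b,d},{b,c,e},{c,d,e}} W5={{a},{c},{e},{a,b},{a,c},{a,d},{a,e},{b,c},{b,e},{c,d},{c,e},{d,e},{a,b,d},{a,c,e},{b,c,e},{c,d,e}}
  W12={{c},{a,c},{b,c},{c,d},{c,e},{a,c,e},{b,c,e},{c,d,e}} W13={{c,e},{a,c,e},{b,c,e},{c,d,e}} W14={{b,c},{c,d},{b,c,e},{c,d,e}} W15={{c},{a,c},{b,c},{c,d},{c,e},{a,c,e},{b,c,e},{c,d,e}} W23={{a,e},{c,e},{d,e},{a,c,e},{b,c,e},{c,d,e}} W24={{d},{a,b},{a,d},{b,c},{b,d},{c,d},{d,e},{a,b,d},{b,c,e},{c,d,e}} W25={{a},{c},{a,b},{a,c},{a,d},{a,e},{b,c},{c,d},{c,e},{d,e},{a,b,d},{a,c,e},{b,c,e},{c,d,e}} W34={{b,e},{d,e},{b,c,e},{c,d,e}} W35={{e},{a,e},{b,e},{c,e},{d,e},{a,c,e},{b,c,e},{c,d,e}} W45={{a,b},{a,d},{b,c},{b,e},{c,d},{d,e},{a,b,d},{b,c,e},{c,d,e}}
  W123={{c,e},{a,c,e},{b,c,e},{c,d,e}} W124={{b,c},{c,d},{b,c,e},{c,d,e}} W125={{c},{a,c},{b,c},{c,d},{c,e},{a,c,e},{b,c,e},{c,d,e}} W134={{b,c,e},{c,d,e}} W135={{c,e},{a,c,e},{b,c,e},{c,d,e}} W145={{b,c},{c,d},{b,c,e},{c,d,e}} W234={{d,e},{b,c,e},{c,d,e}} W235={{a,e},{c,e},{d,e},{a,c,e},{b,c,e},{c,d,e}} W245={{a,b},{a,d},{b,c},{c,d},{d,e},{a,b,d},{b,c,e},{c,d,e}} W345={{b,e},{d,e},{b,c,e},{c,d,e}}
  W1234={{b,c,e},{c,d,e}} W1235={{c,e},{a,c,e},{b,c,e},{c,d,e}} W1245={{b,c},{c,d},{b,c,e},{c,d,e}} W1345={{b,c,e},{c,d,e}} W2345={{d,e},{b,c,e},{c,d,e}}
  W12345={{b,c,e},{c,d,e}}
components per intersection:
  W1: {{c},{a,c},{b,c},{c,d},{c,e},{a,c,e},{b,c,e},{c,d,e}}
  W2: {{a},{c},{d},{a,b},{a,c},{a,d},{a,e},{b,c},{b,d},{c,d},{c,e},{d,e},{a,b,d},{a,c,e},{b,c,e},{c,d,e}}
  W3: {{e},{a,e},{b,e},{c,e},{d,e},{a,c,e},{b,c,e},{c,d,e}}
  W4: {{b},{d},{a,b},{a,d},{b,c},{b,d},{b,e},{c,d},{d,e},{a,b,d},{b,c,e},{c,d,e}}
  W5: {{a},{c},{e},{a,b},{a,c},{a,d},{a,e},{b,c},{b,e},{c,d},{c,e},{d,e},{a,b,d},{a,c,e},{b,c,e},{c,d,e}}
  W12: {{c},{a,c},{b,c},{c,d},{c,e},{a,c,e},{b,c,e},{c,d,e}}
  W13: {{c,e},{a,c,e},{b,c,e},{c,d,e}}
  W14: {{b,c},{b,c,e}} {{c,d},{c,d,e}}
  W15: {{c},{a,c},{b,c},{c,d},{c,e},{a,c,e},{b,c,e},{c,d,e}}
  W23: {{a,e},{c,e},{d,e},{a,c,e},{b,c,e},{c,d,e}}
  W24: {{d},{a,b},{a,d},{b,d},{c,d},{d,e},{a,b,d},{c,d,e}} {{b,c},{b,c,e}}
  W25: {{a},{c},{a,b},{a,c},{a,d},{a,e},{b,c},{c,d},{c,e},{d,e},{a,b,d},{a,c,e},{b,c,e},{c,d,e}}
  W34: {{b,e},{b,c,e}} {{d,e},{c,d,e}}
  W35: {{e},{a,e},{b,e},{c,e},{d,e},{a,c,e},{b,c,e},{c,d,e}}
  W45: {{a,b},{a,d},{a,b,d}} {{b,c},{b,e},{b,c,e}} {{c,d},{d,e},{c,d,e}}
  W123: {{c,e},{a,c,e},{b,c,e},{c,d,e}}
  W124: {{b,c},{b,c,e}} {{c,d},{c,d,e}}
  W125: {{c},{a,c},{b,c},{c,d},{c,e},{a,c,e},{b,c,e},{c,d,e}}
  W134: {{b,c,e}} {{c,d,e}}
  W135: {{c,e},{a,c,e},{b,c,e},{c,d,e}}
  W145: {{b,c},{b,c,e}} {{c,d},{c,d,e}}
  W234: {{d,e},{c,d,e}} {{b,c,e}}
  W235: {{a,e},{c,e},{d,e},{a,c,e},{b,c,e},{c,d,e}}
  W245: {{a,b},{a,d},{a,b,d}} {{b,c},{b,c,e}} {{c,d},{d,e},{c,d,e}}
  W345: {{b,e},{b,c,e}} {{d,e},{c,d,e}}
  W1234: {{b,c,e}} {{c,d,e}}
  W1235: {{c,e},{a,c,e},{b,c,e},{c,d,e}}
  W1245: {{b,c},{b,c,e}} {{c,d},{c,d,e}}
  W1345: {{b,c,e}} {{c,d,e}}
  W2345: {{d,e},{c,d,e}} {{b,c,e}}
  W12345: {{b,c,e}} {{c,d,e}}
C dims 5,15,17,9; δ0: rk 4, SNF 1^4; δ1: rk 10, SNF 1^10; δ2: rk 7, SNF 1^7
degree 0: 5−4−0 = 1 → Ȟ^0 ≅ Z
degree 1: 15−10−4 = 1 → Ȟ^1 ≅ Z
degree 2: 17−7−10 = 0 → Ȟ^2 ≅ 0


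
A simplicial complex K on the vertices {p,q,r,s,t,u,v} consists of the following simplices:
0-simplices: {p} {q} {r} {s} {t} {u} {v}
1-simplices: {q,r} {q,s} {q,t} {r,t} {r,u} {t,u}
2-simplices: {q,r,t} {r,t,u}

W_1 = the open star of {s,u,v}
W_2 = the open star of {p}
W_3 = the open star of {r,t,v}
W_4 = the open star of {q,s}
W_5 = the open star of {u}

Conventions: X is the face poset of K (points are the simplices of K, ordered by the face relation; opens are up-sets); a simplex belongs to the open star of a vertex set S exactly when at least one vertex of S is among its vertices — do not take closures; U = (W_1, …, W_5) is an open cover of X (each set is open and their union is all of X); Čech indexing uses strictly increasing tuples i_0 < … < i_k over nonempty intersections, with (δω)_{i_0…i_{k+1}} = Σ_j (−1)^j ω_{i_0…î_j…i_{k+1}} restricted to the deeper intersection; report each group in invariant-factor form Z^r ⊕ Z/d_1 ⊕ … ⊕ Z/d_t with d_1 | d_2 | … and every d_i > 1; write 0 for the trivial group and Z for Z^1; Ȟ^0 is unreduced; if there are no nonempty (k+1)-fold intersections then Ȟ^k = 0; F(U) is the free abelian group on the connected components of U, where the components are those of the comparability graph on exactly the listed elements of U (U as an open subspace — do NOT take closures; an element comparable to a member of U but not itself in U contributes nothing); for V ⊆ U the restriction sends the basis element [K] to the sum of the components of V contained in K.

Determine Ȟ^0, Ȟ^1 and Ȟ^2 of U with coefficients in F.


nerve of the cover:
  W1={{s},{u},{v},{q,s},{r,u},{t,u},{r,t,u}} W2={{p}} W3={{r},{t},{v},{q,r},{q,t},{r,t},{r,u},{t,u},{q,r,t},{r,t,u}} W4={{q},{s},{q,r},{q,s},{q,t},{q,r,t}} W5={{u},{r,u},{t,u},{r,t,u}}
  W13={{v},{r,u},{t,u},{r,t,u}} W14={{s},{q,s}} W15={{u},{r,u},{t,u},{r,t,u}} W34={{q,r},{q,t},{q,r,t}} W35={{r,u},{t,u},{r,t,u}}
  W135={{r,u},{t,u},{r,t,u}}
components per intersection:
  W1: {{s},{q,s}} {{u},{r,u},{t,u},{r,t,u}} {{v}}
  W2: {{p}}
  W3: {{r},{t},{q,r},{q,t},{r,t},{r,u},{t,u},{q,r,t},{r,t,u}} {{v}}
  W4: {{q},{s},{q,r},{q,s},{q,t},{q,r,t}}
  W5: {{u},{r,u},{t,u},{r,t,u}}
  W13: {{v}} {{r,u},{t,u},{r,t,u}}
  W14: {{s},{q,s}}
  W15: {{u},{r,u},{t,u},{r,t,u}}
  W34: {{q,r},{q,t},{q,r,t}}
  W35: {{r,u},{t,u},{r,t,u}}
  W135: {{r,u},{t,u},{r,t,u}}
C dims 8,6,1; δ0: rk 5, SNF 1^5; δ1: rk 1, SNF 1^1
Ȟ^0 = (8 − 5) − 0 = 3, so Ȟ^0 ≅ Z^3
Ȟ^1 = (6 − 1) − 5 = 0, so Ȟ^1 ≅ 0
Ȟ^2 = (1 − 0) − 1 = 0, so Ȟ^2 ≅ 0

Ȟ^0(U;F) ≅ Z^3, Ȟ^1(U;F) ≅ 0 and Ȟ^2(U;F) ≅ 0
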